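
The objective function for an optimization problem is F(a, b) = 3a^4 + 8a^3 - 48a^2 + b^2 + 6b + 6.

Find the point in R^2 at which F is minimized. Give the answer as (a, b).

(-4, -3)

F(a,b) separates as P(a) + Q(b) + 6, so its minimum is min P + min Q + 6.
P'(a) = 12a(a - 2)(a + 4) vanishes at a ∈ {-4, 0, 2}; Q'(b) = 2b + 6 vanishes at b ∈ {-3}.
Local minima of P (where P''>0): P(-4)=-512, P(2)=-80. Local minima of Q: Q(-3)=-9.
So the global minimum of F is P(-4) + Q(-3) + 6 = -512 − 9 + 6 = -515, attained at (-4, -3).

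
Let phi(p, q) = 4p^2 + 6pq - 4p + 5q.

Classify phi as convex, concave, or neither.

neither

phi is quadratic, so its Hessian is the constant matrix H = [[8, 6], [6, 0]].
det(H) = -36, tr(H) = 8.
det(H) < 0, so H is indefinite: neither convex nor concave.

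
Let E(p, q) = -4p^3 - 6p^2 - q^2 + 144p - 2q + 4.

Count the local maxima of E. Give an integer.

1

E separates as a function of p plus a function of q, so ∇E=0 decouples.
∂E/∂p = -12(p - 3)(p + 4) = 0 at p ∈ {-4, 3}; ∂E/∂q = -2(q + 1) = 0 at q ∈ {-1}.
The Hessian is diagonal: diag(E_pp, E_qq). Second derivatives: E_pp(-4)=84, E_pp(3)=-84; E_qq(-1)=-2.
Local maxima occur where both diagonal entries negative: (3, -1). Count: 1.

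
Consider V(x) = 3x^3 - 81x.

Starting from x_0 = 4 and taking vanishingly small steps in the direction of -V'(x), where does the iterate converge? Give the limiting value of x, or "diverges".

V'(x) = 9(x - 3)(x + 3), so V'(4) = 63.
Gradient descent moves in the -V' direction, i.e. x is decreasing.
The nearest critical point in that direction is x = 3, where V'' = 54 > 0 (a local minimum). The iterate converges there.

3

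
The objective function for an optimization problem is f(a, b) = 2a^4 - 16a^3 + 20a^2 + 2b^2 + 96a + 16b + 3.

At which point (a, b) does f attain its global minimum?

(-1, -4)

f(a,b) separates as P(a) + Q(b) + 3, so its minimum is min P + min Q + 3.
P'(a) = 8(a - 4)(a - 3)(a + 1) vanishes at a ∈ {-1, 3, 4}; Q'(b) = 4b + 16 vanishes at b ∈ {-4}.
Local minima of P (where P''>0): P(-1)=-58, P(4)=192. Local minima of Q: Q(-4)=-32.
So the global minimum of f is P(-1) + Q(-4) + 3 = -58 − 32 + 3 = -87, attained at (-1, -4).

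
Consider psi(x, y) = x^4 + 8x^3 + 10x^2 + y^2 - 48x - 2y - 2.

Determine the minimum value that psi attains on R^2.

-32

psi(x,y) separates as P(x) + Q(y) − 2, so its minimum is min P + min Q − 2.
P'(x) = 4(x - 1)(x + 3)(x + 4) vanishes at x ∈ {-4, -3, 1}; Q'(y) = 2y - 2 vanishes at y ∈ {1}.
Local minima of P (where P''>0): P(-4)=96, P(1)=-29. Local minima of Q: Q(1)=-1.
So the global minimum of psi is P(1) + Q(1) − 2 = -29 − 1 − 2 = -32, attained at (1, 1).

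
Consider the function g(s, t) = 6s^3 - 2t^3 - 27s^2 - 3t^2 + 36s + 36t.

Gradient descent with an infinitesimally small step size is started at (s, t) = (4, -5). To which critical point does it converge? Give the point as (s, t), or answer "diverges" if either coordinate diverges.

g is separable, so gradient descent decouples: s follows -∂g/∂s, t follows -∂g/∂t.
∂g/∂s = 18(s - 2)(s - 1); at s=4 this is 108, so s decreases.
∂g/∂t = -6(t - 2)(t + 3); at t=-5 this is -84, so t increases.
s converges to its nearest critical value 2 (a local min of the s-part); t converges to -3. The iterate converges to (2, -3).

(2, -3)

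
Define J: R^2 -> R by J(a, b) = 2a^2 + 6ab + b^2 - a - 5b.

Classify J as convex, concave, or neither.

neither

J is quadratic, so its Hessian is the constant matrix H = [[4, 6], [6, 2]].
det(H) = -28, tr(H) = 6.
det(H) < 0, so H is indefinite: neither convex nor concave.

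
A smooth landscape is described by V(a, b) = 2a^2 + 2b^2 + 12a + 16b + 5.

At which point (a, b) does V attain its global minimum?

(-3, -4)

V(a,b) separates as P(a) + Q(b) + 5, so its minimum is min P + min Q + 5.
P'(a) = 4a + 12 vanishes at a ∈ {-3}; Q'(b) = 4b + 16 vanishes at b ∈ {-4}.
Local minima of P (where P''>0): P(-3)=-18. Local minima of Q: Q(-4)=-32.
So the global minimum of V is P(-3) + Q(-4) + 5 = -18 − 32 + 5 = -45, attained at (-3, -4).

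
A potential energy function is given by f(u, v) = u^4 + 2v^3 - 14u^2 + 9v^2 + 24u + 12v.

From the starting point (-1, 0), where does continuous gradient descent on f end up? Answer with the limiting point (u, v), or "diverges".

(-3, -1)

f is separable, so gradient descent decouples: u follows -∂f/∂u, v follows -∂f/∂v.
∂f/∂u = 4(u - 2)(u - 1)(u + 3); at u=-1 this is 48, so u decreases.
∂f/∂v = 6(v + 1)(v + 2); at v=0 this is 12, so v decreases.
u converges to its nearest critical value -3 (a local min of the u-part); v converges to -1. The iterate converges to (-3, -1).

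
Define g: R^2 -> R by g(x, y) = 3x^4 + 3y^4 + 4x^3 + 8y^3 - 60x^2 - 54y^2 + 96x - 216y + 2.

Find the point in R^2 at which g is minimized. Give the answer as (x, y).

g(x,y) separates as P(x) + Q(y) + 2, so its minimum is min P + min Q + 2.
P'(x) = 12(x - 2)(x - 1)(x + 4) vanishes at x ∈ {-4, 1, 2}; Q'(y) = 12(y - 3)(y + 2)(y + 3) vanishes at y ∈ {-3, -2, 3}.
Local minima of P (where P''>0): P(-4)=-832, P(2)=32. Local minima of Q: Q(-3)=189, Q(3)=-675.
So the global minimum of g is P(-4) + Q(3) + 2 = -832 − 675 + 2 = -1505, attained at (-4, 3).

(-4, 3)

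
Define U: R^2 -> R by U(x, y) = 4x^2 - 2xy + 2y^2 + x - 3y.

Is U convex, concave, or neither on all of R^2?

U is quadratic, so its Hessian is the constant matrix H = [[8, -2], [-2, 4]].
det(H) = 28, tr(H) = 12.
det(H) > 0 and tr(H) > 0, so H is positive definite everywhere: convex.

convex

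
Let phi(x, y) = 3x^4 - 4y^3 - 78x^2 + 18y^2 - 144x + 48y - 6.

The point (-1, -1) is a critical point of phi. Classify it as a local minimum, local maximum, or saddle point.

saddle point

The mixed partial ∂²phi/∂x∂y is 0, so the Hessian at any point is diag(phi_xx, phi_yy) = diag(12(3x^2 - 13), 12(-2y + 3)).
At (-1, -1): H = diag(-120, 60).
The eigenvalues have opposite signs, so H is indefinite: a saddle point.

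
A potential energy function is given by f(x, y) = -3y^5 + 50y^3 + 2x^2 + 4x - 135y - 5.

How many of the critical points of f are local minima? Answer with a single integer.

f separates as a function of x plus a function of y, so ∇f=0 decouples.
∂f/∂x = 4(x + 1) = 0 at x ∈ {-1}; ∂f/∂y = -15(y - 3)(y - 1)(y + 1)(y + 3) = 0 at y ∈ {-3, -1, 1, 3}.
The Hessian is diagonal: diag(f_xx, f_yy). Second derivatives: f_xx(-1)=4; f_yy(-3)=720, f_yy(-1)=-240, f_yy(1)=240, f_yy(3)=-720.
Local minima occur where both diagonal entries positive: (-1, -3), (-1, 1). Count: 2.

2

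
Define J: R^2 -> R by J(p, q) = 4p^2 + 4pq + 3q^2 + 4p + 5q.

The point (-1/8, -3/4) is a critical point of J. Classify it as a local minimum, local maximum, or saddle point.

The Hessian of J is constant: H = [[8, 4], [4, 6]].
det(H) = 8·6 − 4² = 32.
det(H) > 0 and tr(H) = 14 > 0, so H is positive definite and the point is a local minimum.

local minimum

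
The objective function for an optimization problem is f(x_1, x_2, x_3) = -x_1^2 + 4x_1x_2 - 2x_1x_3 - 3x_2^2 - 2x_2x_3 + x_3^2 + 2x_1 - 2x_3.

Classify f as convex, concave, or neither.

neither

f is quadratic, so its Hessian is the constant matrix H = [[-2, 4, -2], [4, -6, -2], [-2, -2, 2]].
Leading principal minors: -2, -4, 56.
Neither pattern holds ⇒ H is indefinite ⇒ neither convex nor concave.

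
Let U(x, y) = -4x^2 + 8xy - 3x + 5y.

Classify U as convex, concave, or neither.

U is quadratic, so its Hessian is the constant matrix H = [[-8, 8], [8, 0]].
det(H) = -64, tr(H) = -8.
det(H) < 0, so H is indefinite: neither convex nor concave.

neither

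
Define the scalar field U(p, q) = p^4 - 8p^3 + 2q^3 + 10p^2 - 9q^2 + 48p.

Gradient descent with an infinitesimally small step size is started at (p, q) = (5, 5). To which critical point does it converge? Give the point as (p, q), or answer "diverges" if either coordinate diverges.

(4, 3)

U is separable, so gradient descent decouples: p follows -∂U/∂p, q follows -∂U/∂q.
∂U/∂p = 4(p - 4)(p - 3)(p + 1); at p=5 this is 48, so p decreases.
∂U/∂q = 6q(q - 3); at q=5 this is 60, so q decreases.
p converges to its nearest critical value 4 (a local min of the p-part); q converges to 3. The iterate converges to (4, 3).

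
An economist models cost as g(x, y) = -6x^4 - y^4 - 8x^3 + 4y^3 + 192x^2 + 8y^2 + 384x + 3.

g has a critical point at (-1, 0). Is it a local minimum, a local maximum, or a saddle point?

local minimum

The mixed partial ∂²g/∂x∂y is 0, so the Hessian at any point is diag(g_xx, g_yy) = diag(24(-3x^2 - 2x + 16), 4(-3y^2 + 6y + 4)).
At (-1, 0): H = diag(360, 16).
Both eigenvalues are positive, so H is positive definite: a local minimum.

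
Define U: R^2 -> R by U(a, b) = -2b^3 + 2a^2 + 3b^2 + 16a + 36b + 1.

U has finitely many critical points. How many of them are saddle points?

U separates as a function of a plus a function of b, so ∇U=0 decouples.
∂U/∂a = 4(a + 4) = 0 at a ∈ {-4}; ∂U/∂b = -6(b - 3)(b + 2) = 0 at b ∈ {-2, 3}.
The Hessian is diagonal: diag(U_aa, U_bb). Second derivatives: U_aa(-4)=4; U_bb(-2)=30, U_bb(3)=-30.
Saddle points occur where the two diagonal entries have opposite signs: (-4, 3). Count: 1.

1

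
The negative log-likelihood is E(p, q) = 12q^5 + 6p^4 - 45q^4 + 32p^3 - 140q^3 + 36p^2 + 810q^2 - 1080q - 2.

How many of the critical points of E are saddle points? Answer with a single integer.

E separates as a function of p plus a function of q, so ∇E=0 decouples.
∂E/∂p = 24p(p + 1)(p + 3) = 0 at p ∈ {-3, -1, 0}; ∂E/∂q = 60(q - 3)(q - 2)(q - 1)(q + 3) = 0 at q ∈ {-3, 1, 2, 3}.
The Hessian is diagonal: diag(E_pp, E_qq). Second derivatives: E_pp(-3)=144, E_pp(-1)=-48, E_pp(0)=72; E_qq(-3)=-7200, E_qq(1)=480, E_qq(2)=-300, E_qq(3)=720.
Saddle points occur where the two diagonal entries have opposite signs: (-3, -3), (-3, 2), (-1, 1), (-1, 3), (0, -3), (0, 2). Count: 6.

6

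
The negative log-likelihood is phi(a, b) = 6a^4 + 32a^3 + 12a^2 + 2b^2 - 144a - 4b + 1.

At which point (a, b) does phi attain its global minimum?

(1, 1)

phi(a,b) separates as P(a) + Q(b) + 1, so its minimum is min P + min Q + 1.
P'(a) = 24(a - 1)(a + 2)(a + 3) vanishes at a ∈ {-3, -2, 1}; Q'(b) = 4b - 4 vanishes at b ∈ {1}.
Local minima of P (where P''>0): P(-3)=162, P(1)=-94. Local minima of Q: Q(1)=-2.
So the global minimum of phi is P(1) + Q(1) + 1 = -94 − 2 + 1 = -95, attained at (1, 1).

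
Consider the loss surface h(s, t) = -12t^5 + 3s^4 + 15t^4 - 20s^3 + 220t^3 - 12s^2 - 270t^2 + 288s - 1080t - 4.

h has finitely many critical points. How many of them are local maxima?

h separates as a function of s plus a function of t, so ∇h=0 decouples.
∂h/∂s = 12(s - 4)(s - 3)(s + 2) = 0 at s ∈ {-2, 3, 4}; ∂h/∂t = -60(t - 3)(t - 2)(t + 1)(t + 3) = 0 at t ∈ {-3, -1, 2, 3}.
The Hessian is diagonal: diag(h_ss, h_tt). Second derivatives: h_ss(-2)=360, h_ss(3)=-60, h_ss(4)=72; h_tt(-3)=3600, h_tt(-1)=-1440, h_tt(2)=900, h_tt(3)=-1440.
Local maxima occur where both diagonal entries negative: (3, -1), (3, 3). Count: 2.

2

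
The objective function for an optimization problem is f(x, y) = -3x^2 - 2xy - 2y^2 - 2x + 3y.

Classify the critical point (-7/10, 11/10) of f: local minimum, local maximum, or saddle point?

local maximum

The Hessian of f is constant: H = [[-6, -2], [-2, -4]].
det(H) = (-6)·(-4) − (-2)² = 20.
det(H) > 0 and tr(H) = -10 < 0, so H is negative definite and the point is a local maximum.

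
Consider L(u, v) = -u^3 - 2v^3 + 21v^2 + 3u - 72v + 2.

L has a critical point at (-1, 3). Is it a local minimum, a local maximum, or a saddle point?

local minimum

The mixed partial ∂²L/∂u∂v is 0, so the Hessian at any point is diag(L_uu, L_vv) = diag(-6u, 6(-2v + 7)).
At (-1, 3): H = diag(6, 6).
Both eigenvalues are positive, so H is positive definite: a local minimum.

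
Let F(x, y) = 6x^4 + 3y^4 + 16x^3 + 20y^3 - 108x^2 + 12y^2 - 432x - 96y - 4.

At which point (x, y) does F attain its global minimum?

F(x,y) separates as P(x) + Q(y) − 4, so its minimum is min P + min Q − 4.
P'(x) = 24(x - 3)(x + 2)(x + 3) vanishes at x ∈ {-3, -2, 3}; Q'(y) = 12(y - 1)(y + 2)(y + 4) vanishes at y ∈ {-4, -2, 1}.
Local minima of P (where P''>0): P(-3)=378, P(3)=-1350. Local minima of Q: Q(-4)=64, Q(1)=-61.
So the global minimum of F is P(3) + Q(1) − 4 = -1350 − 61 − 4 = -1415, attained at (3, 1).

(3, 1)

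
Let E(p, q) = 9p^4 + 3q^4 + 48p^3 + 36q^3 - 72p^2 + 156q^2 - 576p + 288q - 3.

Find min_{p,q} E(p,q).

-1107

E(p,q) separates as A(p) + B(q) − 3, so its minimum is min A + min B − 3.
A'(p) = 36(p - 2)(p + 2)(p + 4) vanishes at p ∈ {-4, -2, 2}; B'(q) = 12(q + 2)(q + 3)(q + 4) vanishes at q ∈ {-4, -3, -2}.
Local minima of A (where A''>0): A(-4)=384, A(2)=-912. Local minima of B: B(-4)=-192, B(-2)=-192.
So the global minimum of E is A(2) + B(-4) − 3 = -912 − 192 − 3 = -1107, attained at (2, -4).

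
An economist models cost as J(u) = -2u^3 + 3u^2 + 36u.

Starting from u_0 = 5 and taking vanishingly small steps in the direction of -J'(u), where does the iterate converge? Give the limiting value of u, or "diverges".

diverges

J'(u) = -6(u - 3)(u + 2), so J'(5) = -84.
Gradient descent moves in the -J' direction, i.e. u is increasing.
There is no critical point above u=5, and J' keeps the same sign, so the iterate runs off to +∞.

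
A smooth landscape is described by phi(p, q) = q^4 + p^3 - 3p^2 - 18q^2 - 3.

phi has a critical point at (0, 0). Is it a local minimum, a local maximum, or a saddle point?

local maximum

The mixed partial ∂²phi/∂p∂q is 0, so the Hessian at any point is diag(phi_pp, phi_qq) = diag(6(p - 1), 12(q^2 - 3)).
At (0, 0): H = diag(-6, -36).
Both eigenvalues are negative, so H is negative definite: a local maximum.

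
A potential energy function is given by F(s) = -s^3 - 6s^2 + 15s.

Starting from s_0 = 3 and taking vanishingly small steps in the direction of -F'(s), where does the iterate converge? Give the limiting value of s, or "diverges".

F'(s) = -3(s - 1)(s + 5), so F'(3) = -48.
Gradient descent moves in the -F' direction, i.e. s is increasing.
There is no critical point above s=3, and F' keeps the same sign, so the iterate runs off to +∞.

diverges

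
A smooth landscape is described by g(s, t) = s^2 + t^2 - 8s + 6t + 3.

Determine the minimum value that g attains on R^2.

g(s,t) separates as P(s) + Q(t) + 3, so its minimum is min P + min Q + 3.
P'(s) = 2s - 8 vanishes at s ∈ {4}; Q'(t) = 2(t + 3) vanishes at t ∈ {-3}.
Local minima of P (where P''>0): P(4)=-16. Local minima of Q: Q(-3)=-9.
So the global minimum of g is P(4) + Q(-3) + 3 = -16 − 9 + 3 = -22, attained at (4, -3).

-22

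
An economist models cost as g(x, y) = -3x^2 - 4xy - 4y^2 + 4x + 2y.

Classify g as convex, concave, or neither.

concave

g is quadratic, so its Hessian is the constant matrix H = [[-6, -4], [-4, -8]].
det(H) = 32, tr(H) = -14.
det(H) > 0 and tr(H) < 0, so H is negative definite everywhere: concave.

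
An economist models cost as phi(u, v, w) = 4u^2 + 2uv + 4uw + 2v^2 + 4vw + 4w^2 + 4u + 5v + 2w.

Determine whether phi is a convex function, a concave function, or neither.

convex

phi is quadratic, so its Hessian is the constant matrix H = [[8, 2, 4], [2, 4, 4], [4, 4, 8]].
Leading principal minors: 8, 28, 96.
All positive ⇒ H ≻ 0 ⇒ convex.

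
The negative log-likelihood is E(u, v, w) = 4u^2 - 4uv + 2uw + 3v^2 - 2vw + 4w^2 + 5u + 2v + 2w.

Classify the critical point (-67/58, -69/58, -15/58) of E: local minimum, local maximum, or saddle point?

local minimum

The Hessian is constant: H = [[8, -4, 2], [-4, 6, -2], [2, -2, 8]].
Leading principal minors: Δ₁ = 8, Δ₂ = 32, Δ₃ = 232.
All leading minors are positive, so H is positive definite: a local minimum.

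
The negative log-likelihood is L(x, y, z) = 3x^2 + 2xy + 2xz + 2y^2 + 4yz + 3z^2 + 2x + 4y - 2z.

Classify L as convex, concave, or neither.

L is quadratic, so its Hessian is the constant matrix H = [[6, 2, 2], [2, 4, 4], [2, 4, 6]].
Leading principal minors: 6, 20, 40.
All positive ⇒ H ≻ 0 ⇒ convex.

convex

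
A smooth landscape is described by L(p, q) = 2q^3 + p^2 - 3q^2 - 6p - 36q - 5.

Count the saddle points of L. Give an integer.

L separates as a function of p plus a function of q, so ∇L=0 decouples.
∂L/∂p = 2(p - 3) = 0 at p ∈ {3}; ∂L/∂q = 6(q - 3)(q + 2) = 0 at q ∈ {-2, 3}.
The Hessian is diagonal: diag(L_pp, L_qq). Second derivatives: L_pp(3)=2; L_qq(-2)=-30, L_qq(3)=30.
Saddle points occur where the two diagonal entries have opposite signs: (3, -2). Count: 1.

1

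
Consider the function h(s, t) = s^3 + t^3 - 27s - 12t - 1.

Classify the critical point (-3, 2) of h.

saddle point

The mixed partial ∂²h/∂s∂t is 0, so the Hessian at any point is diag(h_ss, h_tt) = diag(6s, 6t).
At (-3, 2): H = diag(-18, 12).
The eigenvalues have opposite signs, so H is indefinite: a saddle point.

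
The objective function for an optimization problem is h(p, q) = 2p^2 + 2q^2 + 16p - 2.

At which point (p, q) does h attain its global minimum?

(-4, 0)

h(p,q) separates as A(p) + B(q) − 2, so its minimum is min A + min B − 2.
A'(p) = 4p + 16 vanishes at p ∈ {-4}; B'(q) = 4q vanishes at q ∈ {0}.
Local minima of A (where A''>0): A(-4)=-32. Local minima of B: B(0)=0.
So the global minimum of h is A(-4) + B(0) − 2 = -32 + 0 − 2 = -34, attained at (-4, 0).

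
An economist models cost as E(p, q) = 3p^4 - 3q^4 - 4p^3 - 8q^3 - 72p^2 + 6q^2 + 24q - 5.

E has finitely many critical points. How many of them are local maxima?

2

E separates as a function of p plus a function of q, so ∇E=0 decouples.
∂E/∂p = 12p(p - 4)(p + 3) = 0 at p ∈ {-3, 0, 4}; ∂E/∂q = -12(q - 1)(q + 1)(q + 2) = 0 at q ∈ {-2, -1, 1}.
The Hessian is diagonal: diag(E_pp, E_qq). Second derivatives: E_pp(-3)=252, E_pp(0)=-144, E_pp(4)=336; E_qq(-2)=-36, E_qq(-1)=24, E_qq(1)=-72.
Local maxima occur where both diagonal entries negative: (0, -2), (0, 1). Count: 2.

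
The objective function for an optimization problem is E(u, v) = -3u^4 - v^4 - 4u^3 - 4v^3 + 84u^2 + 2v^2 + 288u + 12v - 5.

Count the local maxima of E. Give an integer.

4

E separates as a function of u plus a function of v, so ∇E=0 decouples.
∂E/∂u = -12(u - 4)(u + 2)(u + 3) = 0 at u ∈ {-3, -2, 4}; ∂E/∂v = -4(v - 1)(v + 1)(v + 3) = 0 at v ∈ {-3, -1, 1}.
The Hessian is diagonal: diag(E_uu, E_vv). Second derivatives: E_uu(-3)=-84, E_uu(-2)=72, E_uu(4)=-504; E_vv(-3)=-32, E_vv(-1)=16, E_vv(1)=-32.
Local maxima occur where both diagonal entries negative: (-3, -3), (-3, 1), (4, -3), (4, 1). Count: 4.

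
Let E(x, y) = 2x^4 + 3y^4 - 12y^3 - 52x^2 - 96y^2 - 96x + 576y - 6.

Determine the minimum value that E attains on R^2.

E(x,y) separates as P(x) + Q(y) − 6, so its minimum is min P + min Q − 6.
P'(x) = 8(x - 4)(x + 1)(x + 3) vanishes at x ∈ {-3, -1, 4}; Q'(y) = 12(y - 4)(y - 3)(y + 4) vanishes at y ∈ {-4, 3, 4}.
Local minima of P (where P''>0): P(-3)=-18, P(4)=-704. Local minima of Q: Q(-4)=-2304, Q(4)=768.
So the global minimum of E is P(4) + Q(-4) − 6 = -704 − 2304 − 6 = -3014, attained at (4, -4).

-3014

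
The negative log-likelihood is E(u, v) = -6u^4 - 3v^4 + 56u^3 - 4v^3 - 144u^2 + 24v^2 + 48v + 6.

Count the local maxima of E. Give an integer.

E separates as a function of u plus a function of v, so ∇E=0 decouples.
∂E/∂u = -24u(u - 4)(u - 3) = 0 at u ∈ {0, 3, 4}; ∂E/∂v = -12(v - 2)(v + 1)(v + 2) = 0 at v ∈ {-2, -1, 2}.
The Hessian is diagonal: diag(E_uu, E_vv). Second derivatives: E_uu(0)=-288, E_uu(3)=72, E_uu(4)=-96; E_vv(-2)=-48, E_vv(-1)=36, E_vv(2)=-144.
Local maxima occur where both diagonal entries negative: (0, -2), (0, 2), (4, -2), (4, 2). Count: 4.

4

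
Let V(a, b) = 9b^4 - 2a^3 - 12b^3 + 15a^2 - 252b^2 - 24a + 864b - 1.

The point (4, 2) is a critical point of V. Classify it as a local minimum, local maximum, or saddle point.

The mixed partial ∂²V/∂a∂b is 0, so the Hessian at any point is diag(V_aa, V_bb) = diag(6(-2a + 5), 36(3b^2 - 2b - 14)).
At (4, 2): H = diag(-18, -216).
Both eigenvalues are negative, so H is negative definite: a local maximum.

local maximum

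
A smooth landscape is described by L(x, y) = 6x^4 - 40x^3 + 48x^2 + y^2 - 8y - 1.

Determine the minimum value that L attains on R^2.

L(x,y) separates as P(x) + Q(y) − 1, so its minimum is min P + min Q − 1.
P'(x) = 24x(x - 4)(x - 1) vanishes at x ∈ {0, 1, 4}; Q'(y) = 2y - 8 vanishes at y ∈ {4}.
Local minima of P (where P''>0): P(0)=0, P(4)=-256. Local minima of Q: Q(4)=-16.
So the global minimum of L is P(4) + Q(4) − 1 = -256 − 16 − 1 = -273, attained at (4, 4).

-273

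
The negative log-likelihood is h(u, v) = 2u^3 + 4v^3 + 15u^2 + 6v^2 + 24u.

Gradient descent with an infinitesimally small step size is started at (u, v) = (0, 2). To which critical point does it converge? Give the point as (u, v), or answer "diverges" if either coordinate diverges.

(-1, 0)

h is separable, so gradient descent decouples: u follows -∂h/∂u, v follows -∂h/∂v.
∂h/∂u = 6(u + 1)(u + 4); at u=0 this is 24, so u decreases.
∂h/∂v = 12v(v + 1); at v=2 this is 72, so v decreases.
u converges to its nearest critical value -1 (a local min of the u-part); v converges to 0. The iterate converges to (-1, 0).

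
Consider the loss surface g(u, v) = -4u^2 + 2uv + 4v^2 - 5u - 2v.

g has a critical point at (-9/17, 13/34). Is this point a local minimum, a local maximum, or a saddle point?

The Hessian of g is constant: H = [[-8, 2], [2, 8]].
det(H) = (-8)·8 − 2² = -68.
Since det(H) < 0, H is indefinite and the critical point is a saddle point.

saddle point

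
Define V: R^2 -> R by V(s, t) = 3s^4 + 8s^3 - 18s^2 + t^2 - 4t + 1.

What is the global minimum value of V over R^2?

-138

V(s,t) separates as P(s) + Q(t) + 1, so its minimum is min P + min Q + 1.
P'(s) = 12s(s - 1)(s + 3) vanishes at s ∈ {-3, 0, 1}; Q'(t) = 2(t - 2) vanishes at t ∈ {2}.
Local minima of P (where P''>0): P(-3)=-135, P(1)=-7. Local minima of Q: Q(2)=-4.
So the global minimum of V is P(-3) + Q(2) + 1 = -135 − 4 + 1 = -138, attained at (-3, 2).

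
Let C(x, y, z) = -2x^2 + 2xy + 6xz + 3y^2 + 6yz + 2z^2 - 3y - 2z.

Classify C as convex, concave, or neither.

neither

C is quadratic, so its Hessian is the constant matrix H = [[-4, 2, 6], [2, 6, 6], [6, 6, 4]].
Leading principal minors: -4, -28, -40.
Neither pattern holds ⇒ H is indefinite ⇒ neither convex nor concave.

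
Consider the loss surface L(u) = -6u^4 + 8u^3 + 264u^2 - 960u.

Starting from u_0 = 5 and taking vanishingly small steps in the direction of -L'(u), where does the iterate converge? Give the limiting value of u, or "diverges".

diverges

L'(u) = -24(u - 4)(u - 2)(u + 5), so L'(5) = -720.
Gradient descent moves in the -L' direction, i.e. u is increasing.
There is no critical point above u=5, and L' keeps the same sign, so the iterate runs off to +∞.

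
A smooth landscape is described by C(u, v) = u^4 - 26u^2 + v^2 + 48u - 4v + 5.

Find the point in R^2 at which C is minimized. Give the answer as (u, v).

C(u,v) separates as P(u) + Q(v) + 5, so its minimum is min P + min Q + 5.
P'(u) = 4(u - 3)(u - 1)(u + 4) vanishes at u ∈ {-4, 1, 3}; Q'(v) = 2v - 4 vanishes at v ∈ {2}.
Local minima of P (where P''>0): P(-4)=-352, P(3)=-9. Local minima of Q: Q(2)=-4.
So the global minimum of C is P(-4) + Q(2) + 5 = -352 − 4 + 5 = -351, attained at (-4, 2).

(-4, 2)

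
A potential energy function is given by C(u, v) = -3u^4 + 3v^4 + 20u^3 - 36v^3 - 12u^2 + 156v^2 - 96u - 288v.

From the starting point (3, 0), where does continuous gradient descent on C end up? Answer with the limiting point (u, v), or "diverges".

C is separable, so gradient descent decouples: u follows -∂C/∂u, v follows -∂C/∂v.
∂C/∂u = -12(u - 4)(u - 2)(u + 1); at u=3 this is 48, so u decreases.
∂C/∂v = 12(v - 4)(v - 3)(v - 2); at v=0 this is -288, so v increases.
u converges to its nearest critical value 2 (a local min of the u-part); v converges to 2. The iterate converges to (2, 2).

(2, 2)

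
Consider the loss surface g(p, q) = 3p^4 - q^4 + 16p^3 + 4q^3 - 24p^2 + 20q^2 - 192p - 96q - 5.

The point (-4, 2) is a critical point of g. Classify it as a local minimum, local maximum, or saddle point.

The mixed partial ∂²g/∂p∂q is 0, so the Hessian at any point is diag(g_pp, g_qq) = diag(12(3p^2 + 8p - 4), 4(-3q^2 + 6q + 10)).
At (-4, 2): H = diag(144, 40).
Both eigenvalues are positive, so H is positive definite: a local minimum.

local minimum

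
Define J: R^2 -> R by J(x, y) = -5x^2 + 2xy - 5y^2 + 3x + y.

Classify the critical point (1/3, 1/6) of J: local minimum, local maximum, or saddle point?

The Hessian of J is constant: H = [[-10, 2], [2, -10]].
det(H) = (-10)·(-10) − 2² = 96.
det(H) > 0 and tr(H) = -20 < 0, so H is negative definite and the point is a local maximum.

local maximum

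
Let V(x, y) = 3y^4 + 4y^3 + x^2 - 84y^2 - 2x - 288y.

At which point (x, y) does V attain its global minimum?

(1, 4)

V(x,y) separates as P(x) + Q(y), so its minimum is min P + min Q.
P'(x) = 2x - 2 vanishes at x ∈ {1}; Q'(y) = 12(y - 4)(y + 2)(y + 3) vanishes at y ∈ {-3, -2, 4}.
Local minima of P (where P''>0): P(1)=-1. Local minima of Q: Q(-3)=243, Q(4)=-1472.
So the global minimum of V is P(1) + Q(4) = -1 − 1472 = -1473, attained at (1, 4).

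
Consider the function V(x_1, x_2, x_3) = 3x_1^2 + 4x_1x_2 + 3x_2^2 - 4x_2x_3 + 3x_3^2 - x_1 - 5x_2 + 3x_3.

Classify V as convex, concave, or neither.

V is quadratic, so its Hessian is the constant matrix H = [[6, 4, 0], [4, 6, -4], [0, -4, 6]].
Leading principal minors: 6, 20, 24.
All positive ⇒ H ≻ 0 ⇒ convex.

convex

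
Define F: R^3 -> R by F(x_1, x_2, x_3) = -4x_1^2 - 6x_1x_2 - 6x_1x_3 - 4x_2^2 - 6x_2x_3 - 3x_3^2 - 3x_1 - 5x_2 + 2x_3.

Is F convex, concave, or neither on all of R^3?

concave

F is quadratic, so its Hessian is the constant matrix H = [[-8, -6, -6], [-6, -8, -6], [-6, -6, -6]].
Leading principal minors: -8, 28, -24.
Signs alternate −, +, − ⇒ H ≺ 0 ⇒ concave.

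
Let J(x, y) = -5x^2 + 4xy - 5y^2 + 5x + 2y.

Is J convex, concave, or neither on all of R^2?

J is quadratic, so its Hessian is the constant matrix H = [[-10, 4], [4, -10]].
det(H) = 84, tr(H) = -20.
det(H) > 0 and tr(H) < 0, so H is negative definite everywhere: concave.

concave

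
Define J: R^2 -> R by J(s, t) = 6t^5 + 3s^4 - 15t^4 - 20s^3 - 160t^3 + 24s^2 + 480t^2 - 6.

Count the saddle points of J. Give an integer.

J separates as a function of s plus a function of t, so ∇J=0 decouples.
∂J/∂s = 12s(s - 4)(s - 1) = 0 at s ∈ {0, 1, 4}; ∂J/∂t = 30t(t - 4)(t - 2)(t + 4) = 0 at t ∈ {-4, 0, 2, 4}.
The Hessian is diagonal: diag(J_ss, J_tt). Second derivatives: J_ss(0)=48, J_ss(1)=-36, J_ss(4)=144; J_tt(-4)=-5760, J_tt(0)=960, J_tt(2)=-720, J_tt(4)=1920.
Saddle points occur where the two diagonal entries have opposite signs: (0, -4), (0, 2), (1, 0), (1, 4), (4, -4), (4, 2). Count: 6.

6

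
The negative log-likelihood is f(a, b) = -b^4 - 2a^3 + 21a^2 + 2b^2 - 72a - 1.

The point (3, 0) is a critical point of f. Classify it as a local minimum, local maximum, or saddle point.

The mixed partial ∂²f/∂a∂b is 0, so the Hessian at any point is diag(f_aa, f_bb) = diag(6(-2a + 7), 4(-3b^2 + 1)).
At (3, 0): H = diag(6, 4).
Both eigenvalues are positive, so H is positive definite: a local minimum.

local minimum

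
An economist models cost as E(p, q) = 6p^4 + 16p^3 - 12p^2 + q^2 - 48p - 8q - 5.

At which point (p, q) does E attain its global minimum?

(1, 4)

E(p,q) separates as A(p) + B(q) − 5, so its minimum is min A + min B − 5.
A'(p) = 24(p - 1)(p + 1)(p + 2) vanishes at p ∈ {-2, -1, 1}; B'(q) = 2q - 8 vanishes at q ∈ {4}.
Local minima of A (where A''>0): A(-2)=16, A(1)=-38. Local minima of B: B(4)=-16.
So the global minimum of E is A(1) + B(4) − 5 = -38 − 16 − 5 = -59, attained at (1, 4).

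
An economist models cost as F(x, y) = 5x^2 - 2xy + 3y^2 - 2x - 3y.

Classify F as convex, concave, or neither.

F is quadratic, so its Hessian is the constant matrix H = [[10, -2], [-2, 6]].
det(H) = 56, tr(H) = 16.
det(H) > 0 and tr(H) > 0, so H is positive definite everywhere: convex.

convex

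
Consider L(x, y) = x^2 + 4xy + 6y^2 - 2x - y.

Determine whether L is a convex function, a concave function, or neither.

convex

L is quadratic, so its Hessian is the constant matrix H = [[2, 4], [4, 12]].
det(H) = 8, tr(H) = 14.
det(H) > 0 and tr(H) > 0, so H is positive definite everywhere: convex.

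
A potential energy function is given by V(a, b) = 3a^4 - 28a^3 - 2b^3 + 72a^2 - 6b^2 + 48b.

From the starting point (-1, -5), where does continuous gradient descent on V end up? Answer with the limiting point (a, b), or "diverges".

(0, -4)

V is separable, so gradient descent decouples: a follows -∂V/∂a, b follows -∂V/∂b.
∂V/∂a = 12a(a - 4)(a - 3); at a=-1 this is -240, so a increases.
∂V/∂b = -6(b - 2)(b + 4); at b=-5 this is -42, so b increases.
a converges to its nearest critical value 0 (a local min of the a-part); b converges to -4. The iterate converges to (0, -4).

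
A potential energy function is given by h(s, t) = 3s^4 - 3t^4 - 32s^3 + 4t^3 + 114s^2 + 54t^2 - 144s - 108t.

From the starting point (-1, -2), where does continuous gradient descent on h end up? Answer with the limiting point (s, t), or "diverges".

h is separable, so gradient descent decouples: s follows -∂h/∂s, t follows -∂h/∂t.
∂h/∂s = 12(s - 4)(s - 3)(s - 1); at s=-1 this is -480, so s increases.
∂h/∂t = -12(t - 3)(t - 1)(t + 3); at t=-2 this is -180, so t increases.
s converges to its nearest critical value 1 (a local min of the s-part); t converges to 1. The iterate converges to (1, 1).

(1, 1)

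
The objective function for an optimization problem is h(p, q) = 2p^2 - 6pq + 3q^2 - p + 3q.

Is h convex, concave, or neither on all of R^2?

neither

h is quadratic, so its Hessian is the constant matrix H = [[4, -6], [-6, 6]].
det(H) = -12, tr(H) = 10.
det(H) < 0, so H is indefinite: neither convex nor concave.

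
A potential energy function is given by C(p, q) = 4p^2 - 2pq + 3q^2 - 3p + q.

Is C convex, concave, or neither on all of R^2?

C is quadratic, so its Hessian is the constant matrix H = [[8, -2], [-2, 6]].
det(H) = 44, tr(H) = 14.
det(H) > 0 and tr(H) > 0, so H is positive definite everywhere: convex.

convex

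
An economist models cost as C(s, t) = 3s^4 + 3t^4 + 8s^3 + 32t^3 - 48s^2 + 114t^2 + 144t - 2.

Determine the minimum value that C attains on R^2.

-573

C(s,t) separates as P(s) + Q(t) − 2, so its minimum is min P + min Q − 2.
P'(s) = 12s(s - 2)(s + 4) vanishes at s ∈ {-4, 0, 2}; Q'(t) = 12(t + 1)(t + 3)(t + 4) vanishes at t ∈ {-4, -3, -1}.
Local minima of P (where P''>0): P(-4)=-512, P(2)=-80. Local minima of Q: Q(-4)=-32, Q(-1)=-59.
So the global minimum of C is P(-4) + Q(-1) − 2 = -512 − 59 − 2 = -573, attained at (-4, -1).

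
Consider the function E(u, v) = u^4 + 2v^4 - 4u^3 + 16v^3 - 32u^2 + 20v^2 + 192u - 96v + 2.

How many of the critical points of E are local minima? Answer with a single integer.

E separates as a function of u plus a function of v, so ∇E=0 decouples.
∂E/∂u = 4(u - 4)(u - 3)(u + 4) = 0 at u ∈ {-4, 3, 4}; ∂E/∂v = 8(v - 1)(v + 3)(v + 4) = 0 at v ∈ {-4, -3, 1}.
The Hessian is diagonal: diag(E_uu, E_vv). Second derivatives: E_uu(-4)=224, E_uu(3)=-28, E_uu(4)=32; E_vv(-4)=40, E_vv(-3)=-32, E_vv(1)=160.
Local minima occur where both diagonal entries positive: (-4, -4), (-4, 1), (4, -4), (4, 1). Count: 4.

4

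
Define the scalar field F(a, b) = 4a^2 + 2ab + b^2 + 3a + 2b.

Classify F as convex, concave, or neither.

F is quadratic, so its Hessian is the constant matrix H = [[8, 2], [2, 2]].
det(H) = 12, tr(H) = 10.
det(H) > 0 and tr(H) > 0, so H is positive definite everywhere: convex.

convex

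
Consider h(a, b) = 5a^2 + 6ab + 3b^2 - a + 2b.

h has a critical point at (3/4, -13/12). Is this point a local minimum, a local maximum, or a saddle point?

The Hessian of h is constant: H = [[10, 6], [6, 6]].
det(H) = 10·6 − 6² = 24.
det(H) > 0 and tr(H) = 16 > 0, so H is positive definite and the point is a local minimum.

local minimum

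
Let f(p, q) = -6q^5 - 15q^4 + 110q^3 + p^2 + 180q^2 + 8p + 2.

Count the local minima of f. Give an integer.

f separates as a function of p plus a function of q, so ∇f=0 decouples.
∂f/∂p = 2(p + 4) = 0 at p ∈ {-4}; ∂f/∂q = -30q(q - 3)(q + 1)(q + 4) = 0 at q ∈ {-4, -1, 0, 3}.
The Hessian is diagonal: diag(f_pp, f_qq). Second derivatives: f_pp(-4)=2; f_qq(-4)=2520, f_qq(-1)=-360, f_qq(0)=360, f_qq(3)=-2520.
Local minima occur where both diagonal entries positive: (-4, -4), (-4, 0). Count: 2.

2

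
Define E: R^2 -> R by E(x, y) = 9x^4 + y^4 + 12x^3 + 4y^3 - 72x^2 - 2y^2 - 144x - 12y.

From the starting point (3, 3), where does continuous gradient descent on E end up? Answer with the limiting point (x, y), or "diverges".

(2, 1)

E is separable, so gradient descent decouples: x follows -∂E/∂x, y follows -∂E/∂y.
∂E/∂x = 36(x - 2)(x + 1)(x + 2); at x=3 this is 720, so x decreases.
∂E/∂y = 4(y - 1)(y + 1)(y + 3); at y=3 this is 192, so y decreases.
x converges to its nearest critical value 2 (a local min of the x-part); y converges to 1. The iterate converges to (2, 1).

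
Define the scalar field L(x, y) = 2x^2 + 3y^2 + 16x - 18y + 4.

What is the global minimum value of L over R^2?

L(x,y) separates as P(x) + Q(y) + 4, so its minimum is min P + min Q + 4.
P'(x) = 4x + 16 vanishes at x ∈ {-4}; Q'(y) = 6y - 18 vanishes at y ∈ {3}.
Local minima of P (where P''>0): P(-4)=-32. Local minima of Q: Q(3)=-27.
So the global minimum of L is P(-4) + Q(3) + 4 = -32 − 27 + 4 = -55, attained at (-4, 3).

-55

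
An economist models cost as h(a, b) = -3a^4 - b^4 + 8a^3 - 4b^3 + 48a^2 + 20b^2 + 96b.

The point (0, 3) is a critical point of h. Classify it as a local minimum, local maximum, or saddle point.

saddle point

The mixed partial ∂²h/∂a∂b is 0, so the Hessian at any point is diag(h_aa, h_bb) = diag(12(-3a^2 + 4a + 8), 4(-3b^2 - 6b + 10)).
At (0, 3): H = diag(96, -140).
The eigenvalues have opposite signs, so H is indefinite: a saddle point.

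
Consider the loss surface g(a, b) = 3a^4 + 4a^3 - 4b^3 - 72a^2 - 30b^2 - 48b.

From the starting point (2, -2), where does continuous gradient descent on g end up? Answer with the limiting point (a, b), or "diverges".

(3, -4)

g is separable, so gradient descent decouples: a follows -∂g/∂a, b follows -∂g/∂b.
∂g/∂a = 12a(a - 3)(a + 4); at a=2 this is -144, so a increases.
∂g/∂b = -12(b + 1)(b + 4); at b=-2 this is 24, so b decreases.
a converges to its nearest critical value 3 (a local min of the a-part); b converges to -4. The iterate converges to (3, -4).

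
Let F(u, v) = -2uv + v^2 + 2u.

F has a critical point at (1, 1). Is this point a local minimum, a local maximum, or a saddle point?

saddle point

The Hessian of F is constant: H = [[0, -2], [-2, 2]].
det(H) = 0·2 − (-2)² = -4.
Since det(H) < 0, H is indefinite and the critical point is a saddle point.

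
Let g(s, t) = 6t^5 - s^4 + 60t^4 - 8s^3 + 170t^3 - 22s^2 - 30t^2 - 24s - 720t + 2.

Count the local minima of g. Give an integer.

2

g separates as a function of s plus a function of t, so ∇g=0 decouples.
∂g/∂s = -4(s + 1)(s + 2)(s + 3) = 0 at s ∈ {-3, -2, -1}; ∂g/∂t = 30(t - 1)(t + 2)(t + 3)(t + 4) = 0 at t ∈ {-4, -3, -2, 1}.
The Hessian is diagonal: diag(g_ss, g_tt). Second derivatives: g_ss(-3)=-8, g_ss(-2)=4, g_ss(-1)=-8; g_tt(-4)=-300, g_tt(-3)=120, g_tt(-2)=-180, g_tt(1)=1800.
Local minima occur where both diagonal entries positive: (-2, -3), (-2, 1). Count: 2.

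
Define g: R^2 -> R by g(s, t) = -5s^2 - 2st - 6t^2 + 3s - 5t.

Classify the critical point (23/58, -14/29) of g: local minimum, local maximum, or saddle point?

local maximum

The Hessian of g is constant: H = [[-10, -2], [-2, -12]].
det(H) = (-10)·(-12) − (-2)² = 116.
det(H) > 0 and tr(H) = -22 < 0, so H is negative definite and the point is a local maximum.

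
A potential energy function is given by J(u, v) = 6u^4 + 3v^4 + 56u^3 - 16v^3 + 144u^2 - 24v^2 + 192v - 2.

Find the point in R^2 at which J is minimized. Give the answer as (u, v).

(0, -2)

J(u,v) separates as P(u) + Q(v) − 2, so its minimum is min P + min Q − 2.
P'(u) = 24u(u + 3)(u + 4) vanishes at u ∈ {-4, -3, 0}; Q'(v) = 12(v - 4)(v - 2)(v + 2) vanishes at v ∈ {-2, 2, 4}.
Local minima of P (where P''>0): P(-4)=256, P(0)=0. Local minima of Q: Q(-2)=-304, Q(4)=128.
So the global minimum of J is P(0) + Q(-2) − 2 = 0 − 304 − 2 = -306, attained at (0, -2).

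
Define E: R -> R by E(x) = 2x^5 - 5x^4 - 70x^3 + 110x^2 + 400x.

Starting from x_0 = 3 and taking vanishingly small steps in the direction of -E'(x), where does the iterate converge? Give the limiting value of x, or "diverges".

E'(x) = 10(x - 5)(x - 2)(x + 1)(x + 4), so E'(3) = -560.
Gradient descent moves in the -E' direction, i.e. x is increasing.
The nearest critical point in that direction is x = 5, where E'' = 1620 > 0 (a local minimum). The iterate converges there.

5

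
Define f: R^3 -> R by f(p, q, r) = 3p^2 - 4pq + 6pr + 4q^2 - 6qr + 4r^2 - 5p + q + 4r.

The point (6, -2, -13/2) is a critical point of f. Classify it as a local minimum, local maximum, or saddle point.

local minimum

The Hessian is constant: H = [[6, -4, 6], [-4, 8, -6], [6, -6, 8]].
Leading principal minors: Δ₁ = 6, Δ₂ = 32, Δ₃ = 40.
All leading minors are positive, so H is positive definite: a local minimum.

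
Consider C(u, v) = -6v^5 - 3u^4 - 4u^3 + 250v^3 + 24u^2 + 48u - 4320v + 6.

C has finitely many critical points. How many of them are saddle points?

C separates as a function of u plus a function of v, so ∇C=0 decouples.
∂C/∂u = -12(u - 2)(u + 1)(u + 2) = 0 at u ∈ {-2, -1, 2}; ∂C/∂v = -30(v - 4)(v - 3)(v + 3)(v + 4) = 0 at v ∈ {-4, -3, 3, 4}.
The Hessian is diagonal: diag(C_uu, C_vv). Second derivatives: C_uu(-2)=-48, C_uu(-1)=36, C_uu(2)=-144; C_vv(-4)=1680, C_vv(-3)=-1260, C_vv(3)=1260, C_vv(4)=-1680.
Saddle points occur where the two diagonal entries have opposite signs: (-2, -4), (-2, 3), (-1, -3), (-1, 4), (2, -4), (2, 3). Count: 6.

6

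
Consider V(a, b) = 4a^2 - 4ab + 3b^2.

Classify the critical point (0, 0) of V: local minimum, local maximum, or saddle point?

local minimum

The Hessian of V is constant: H = [[8, -4], [-4, 6]].
det(H) = 8·6 − (-4)² = 32.
det(H) > 0 and tr(H) = 14 > 0, so H is positive definite and the point is a local minimum.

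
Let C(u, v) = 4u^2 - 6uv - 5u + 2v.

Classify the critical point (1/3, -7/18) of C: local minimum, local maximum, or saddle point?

The Hessian of C is constant: H = [[8, -6], [-6, 0]].
det(H) = 8·0 − (-6)² = -36.
Since det(H) < 0, H is indefinite and the critical point is a saddle point.

saddle point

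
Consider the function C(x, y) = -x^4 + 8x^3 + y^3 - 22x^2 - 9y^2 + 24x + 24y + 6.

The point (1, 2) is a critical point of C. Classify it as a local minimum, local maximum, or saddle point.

The mixed partial ∂²C/∂x∂y is 0, so the Hessian at any point is diag(C_xx, C_yy) = diag(4(-3x^2 + 12x - 11), 6(y - 3)).
At (1, 2): H = diag(-8, -6).
Both eigenvalues are negative, so H is negative definite: a local maximum.

local maximum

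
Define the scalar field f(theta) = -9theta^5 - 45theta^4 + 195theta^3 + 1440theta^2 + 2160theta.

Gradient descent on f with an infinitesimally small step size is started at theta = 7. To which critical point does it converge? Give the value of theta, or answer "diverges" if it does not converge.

diverges

f'(theta) = -45(theta - 4)(theta + 1)(theta + 3)(theta + 4), so f'(7) = -118800.
Gradient descent moves in the -f' direction, i.e. theta is increasing.
There is no critical point above theta=7, and f' keeps the same sign, so the iterate runs off to +∞.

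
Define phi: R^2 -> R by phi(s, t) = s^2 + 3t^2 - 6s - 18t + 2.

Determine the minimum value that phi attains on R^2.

phi(s,t) separates as P(s) + Q(t) + 2, so its minimum is min P + min Q + 2.
P'(s) = 2s - 6 vanishes at s ∈ {3}; Q'(t) = 6(t - 3) vanishes at t ∈ {3}.
Local minima of P (where P''>0): P(3)=-9. Local minima of Q: Q(3)=-27.
So the global minimum of phi is P(3) + Q(3) + 2 = -9 − 27 + 2 = -34, attained at (3, 3).

-34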